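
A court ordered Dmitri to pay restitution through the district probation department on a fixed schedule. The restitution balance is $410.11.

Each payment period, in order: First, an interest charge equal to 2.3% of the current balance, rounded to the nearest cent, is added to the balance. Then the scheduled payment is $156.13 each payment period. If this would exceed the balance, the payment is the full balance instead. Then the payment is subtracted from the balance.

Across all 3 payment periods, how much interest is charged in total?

Payment period 1: $410.11 +$9.43 interest = $419.54; pay $156.13 → $263.41
Payment period 2: $263.41 +$6.06 interest = $269.47; pay $156.13 → $113.34
Payment period 3: $113.34 +$2.61 interest = $115.95; pay $115.95 → $0.00
Total interest: $9.43 + $6.06 + $2.61 = $18.10

$18.10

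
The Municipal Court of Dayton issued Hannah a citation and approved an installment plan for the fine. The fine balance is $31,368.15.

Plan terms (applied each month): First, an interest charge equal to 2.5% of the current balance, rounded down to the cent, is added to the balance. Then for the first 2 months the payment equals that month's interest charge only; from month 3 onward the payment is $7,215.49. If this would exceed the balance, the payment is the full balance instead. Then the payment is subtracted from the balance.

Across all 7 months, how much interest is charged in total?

Month 1: $31,368.15 +$784.20 interest = $32,152.35; pay $784.20 → $31,368.15
Month 2: $31,368.15 +$784.20 interest = $32,152.35; pay $784.20 → $31,368.15
Month 3: $31,368.15 +$784.20 interest = $32,152.35; pay $7,215.49 → $24,936.86
Month 4: $24,936.86 +$623.42 interest = $25,560.28; pay $7,215.49 → $18,344.79
Month 5: $18,344.79 +$458.61 interest = $18,803.40; pay $7,215.49 → $11,587.91
Month 6: $11,587.91 +$289.69 interest = $11,877.60; pay $7,215.49 → $4,662.11
Month 7: $4,662.11 +$116.55 interest = $4,778.66; pay $4,778.66 → $0.00
Total interest: $784.20 + $784.20 + $784.20 + $623.42 + $458.61 + $289.69 + $116.55 = $3,840.87

$3,840.87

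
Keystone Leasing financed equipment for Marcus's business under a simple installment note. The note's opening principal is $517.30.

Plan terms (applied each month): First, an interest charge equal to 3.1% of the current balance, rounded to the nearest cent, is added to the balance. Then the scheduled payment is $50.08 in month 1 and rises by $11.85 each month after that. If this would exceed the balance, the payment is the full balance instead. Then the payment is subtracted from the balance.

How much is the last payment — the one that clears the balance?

# | Opening | Interest | Payment | End bal
1 | $517.30 | $16.04 | $50.08 | $483.26
2 | $483.26 | $14.98 | $61.93 | $436.31
3 | $436.31 | $13.53 | $73.78 | $376.06
4 | $376.06 | $11.66 | $85.63 | $302.09
5 | $302.09 | $9.36 | $97.48 | $213.97
6 | $213.97 | $6.63 | $109.33 | $111.27
7 | $111.27 | $3.45 | $114.72 | $0.00

$114.72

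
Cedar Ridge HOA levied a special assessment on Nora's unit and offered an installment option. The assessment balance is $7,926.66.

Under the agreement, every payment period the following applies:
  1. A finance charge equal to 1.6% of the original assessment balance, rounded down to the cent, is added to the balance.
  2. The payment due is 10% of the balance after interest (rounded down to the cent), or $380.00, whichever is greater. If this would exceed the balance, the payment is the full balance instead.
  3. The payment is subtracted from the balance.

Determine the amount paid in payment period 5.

# | Opening | Interest | Payment | End bal
1 | $7,926.66 | $126.82 | $805.34 | $7,248.14
2 | $7,248.14 | $126.82 | $737.49 | $6,637.47
3 | $6,637.47 | $126.82 | $676.42 | $6,087.87
4 | $6,087.87 | $126.82 | $621.46 | $5,593.23
5 | $5,593.23 | $126.82 | $572.00 | $5,148.05

$572.00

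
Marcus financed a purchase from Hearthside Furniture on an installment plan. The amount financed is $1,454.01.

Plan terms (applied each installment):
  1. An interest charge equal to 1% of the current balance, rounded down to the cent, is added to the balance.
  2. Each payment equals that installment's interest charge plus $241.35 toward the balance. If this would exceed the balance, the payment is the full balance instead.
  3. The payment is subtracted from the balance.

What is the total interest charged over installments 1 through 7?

Installment 1: opening $1,454.01; interest $14.54 → $1,468.55; payment $255.89; balance $1,212.66
Installment 2: opening $1,212.66; interest $12.12 → $1,224.78; payment $253.47; balance $971.31
Installment 3: opening $971.31; interest $9.71 → $981.02; payment $251.06; balance $729.96
Installment 4: opening $729.96; interest $7.29 → $737.25; payment $248.64; balance $488.61
Installment 5: opening $488.61; interest $4.88 → $493.49; payment $246.23; balance $247.26
Installment 6: opening $247.26; interest $2.47 → $249.73; payment $243.82; balance $5.91
Installment 7: opening $5.91; interest $0.05 → $5.96; payment $5.96; balance $0.00
Total interest: $14.54 + $12.12 + $9.71 + $7.29 + $4.88 + $2.47 + $0.05 = $51.06

$51.06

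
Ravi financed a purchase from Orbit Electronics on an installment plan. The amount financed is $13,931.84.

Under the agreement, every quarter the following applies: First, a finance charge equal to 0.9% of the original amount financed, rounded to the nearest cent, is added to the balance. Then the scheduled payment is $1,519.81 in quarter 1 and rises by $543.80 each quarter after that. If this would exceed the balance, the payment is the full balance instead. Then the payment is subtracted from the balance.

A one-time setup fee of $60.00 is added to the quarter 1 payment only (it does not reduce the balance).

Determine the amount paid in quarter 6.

Quarter 1: $13,931.84 +$125.39 interest = $14,057.23; pay $1,519.81 (+ $60.00 fee) → $12,537.42
Quarter 2: $12,537.42 +$125.39 interest = $12,662.81; pay $2,063.61 → $10,599.20
Quarter 3: $10,599.20 +$125.39 interest = $10,724.59; pay $2,607.41 → $8,117.18
Quarter 4: $8,117.18 +$125.39 interest = $8,242.57; pay $3,151.21 → $5,091.36
Quarter 5: $5,091.36 +$125.39 interest = $5,216.75; pay $3,695.01 → $1,521.74
Quarter 6: $1,521.74 +$125.39 interest = $1,647.13; pay $1,647.13 → $0.00

$1,647.13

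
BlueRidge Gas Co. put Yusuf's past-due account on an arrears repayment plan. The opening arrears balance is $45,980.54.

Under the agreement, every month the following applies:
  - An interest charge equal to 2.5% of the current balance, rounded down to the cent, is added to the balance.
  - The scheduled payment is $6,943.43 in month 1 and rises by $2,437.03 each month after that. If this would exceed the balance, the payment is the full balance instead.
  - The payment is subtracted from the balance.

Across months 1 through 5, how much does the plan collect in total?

Month 1: $45,980.54 +$1,149.51 interest = $47,130.05; pay $6,943.43 → $40,186.62
Month 2: $40,186.62 +$1,004.66 interest = $41,191.28; pay $9,380.46 → $31,810.82
Month 3: $31,810.82 +$795.27 interest = $32,606.09; pay $11,817.49 → $20,788.60
Month 4: $20,788.60 +$519.71 interest = $21,308.31; pay $14,254.52 → $7,053.79
Month 5: $7,053.79 +$176.34 interest = $7,230.13; pay $7,230.13 → $0.00
Total paid: $49,626.03

$49,626.03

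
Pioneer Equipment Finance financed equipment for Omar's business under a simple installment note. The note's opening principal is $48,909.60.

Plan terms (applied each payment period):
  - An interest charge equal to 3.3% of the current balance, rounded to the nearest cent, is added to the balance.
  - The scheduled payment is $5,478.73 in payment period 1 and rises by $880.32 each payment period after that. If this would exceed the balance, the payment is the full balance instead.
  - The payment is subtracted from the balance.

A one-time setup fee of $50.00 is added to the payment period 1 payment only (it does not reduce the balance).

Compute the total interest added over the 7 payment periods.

$7,416.62

# | Opening | Interest | Payment | Fee | End bal
1 | $48,909.60 | $1,614.02 | $5,478.73 | $50.00 | $45,044.89
2 | $45,044.89 | $1,486.48 | $6,359.05 | — | $40,172.32
3 | $40,172.32 | $1,325.69 | $7,239.37 | — | $34,258.64
4 | $34,258.64 | $1,130.54 | $8,119.69 | — | $27,269.49
5 | $27,269.49 | $899.89 | $9,000.01 | — | $19,169.37
6 | $19,169.37 | $632.59 | $9,880.33 | — | $9,921.63
7 | $9,921.63 | $327.41 | $10,249.04 | — | $0.00
Total interest: $1,614.02 + $1,486.48 + $1,325.69 + $1,130.54 + $899.89 + $632.59 + $327.41 = $7,416.62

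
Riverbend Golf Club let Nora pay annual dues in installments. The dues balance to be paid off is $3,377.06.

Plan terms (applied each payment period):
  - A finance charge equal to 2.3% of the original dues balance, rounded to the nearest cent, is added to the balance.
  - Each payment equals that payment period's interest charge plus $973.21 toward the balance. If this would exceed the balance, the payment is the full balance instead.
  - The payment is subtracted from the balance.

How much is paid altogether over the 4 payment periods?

$3,687.74

Payment period 1: $3,377.06 +$77.67 interest = $3,454.73; pay $1,050.88 → $2,403.85
Payment period 2: $2,403.85 +$77.67 interest = $2,481.52; pay $1,050.88 → $1,430.64
Payment period 3: $1,430.64 +$77.67 interest = $1,508.31; pay $1,050.88 → $457.43
Payment period 4: $457.43 +$77.67 interest = $535.10; pay $535.10 → $0.00
Total paid: $3,687.74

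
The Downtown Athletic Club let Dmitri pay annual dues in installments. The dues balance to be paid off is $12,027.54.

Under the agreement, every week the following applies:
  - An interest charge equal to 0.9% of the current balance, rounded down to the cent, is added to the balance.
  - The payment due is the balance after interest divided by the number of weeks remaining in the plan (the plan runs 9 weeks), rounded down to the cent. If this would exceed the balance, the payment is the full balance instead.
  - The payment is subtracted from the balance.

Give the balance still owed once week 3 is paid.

# | Opening | Interest | Payment | End bal
1 | $12,027.54 | $108.24 | $1,348.42 | $10,787.36
2 | $10,787.36 | $97.08 | $1,360.55 | $9,523.89
3 | $9,523.89 | $85.71 | $1,372.80 | $8,236.80

$8,236.80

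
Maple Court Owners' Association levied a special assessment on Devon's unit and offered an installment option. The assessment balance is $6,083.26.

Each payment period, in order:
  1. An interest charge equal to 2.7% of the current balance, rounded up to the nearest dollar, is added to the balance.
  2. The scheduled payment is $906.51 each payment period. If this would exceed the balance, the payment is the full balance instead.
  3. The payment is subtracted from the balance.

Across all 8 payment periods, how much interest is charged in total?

# | Opening | Interest | Payment | End bal
1 | $6,083.26 | $165.00 | $906.51 | $5,341.75
2 | $5,341.75 | $145.00 | $906.51 | $4,580.24
3 | $4,580.24 | $124.00 | $906.51 | $3,797.73
4 | $3,797.73 | $103.00 | $906.51 | $2,994.22
5 | $2,994.22 | $81.00 | $906.51 | $2,168.71
6 | $2,168.71 | $59.00 | $906.51 | $1,321.20
7 | $1,321.20 | $36.00 | $906.51 | $450.69
8 | $450.69 | $13.00 | $463.69 | $0.00
Total interest: $165.00 + $145.00 + $124.00 + $103.00 + $81.00 + $59.00 + $36.00 + $13.00 = $726.00

$726.00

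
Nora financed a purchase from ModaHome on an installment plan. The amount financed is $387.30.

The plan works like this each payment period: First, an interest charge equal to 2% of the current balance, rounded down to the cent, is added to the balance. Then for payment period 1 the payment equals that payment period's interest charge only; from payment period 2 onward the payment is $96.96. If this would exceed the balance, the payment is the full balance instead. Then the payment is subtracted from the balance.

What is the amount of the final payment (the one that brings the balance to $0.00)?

# | Opening | Interest | Payment | End bal
1 | $387.30 | $7.74 | $7.74 | $387.30
2 | $387.30 | $7.74 | $96.96 | $298.08
3 | $298.08 | $5.96 | $96.96 | $207.08
4 | $207.08 | $4.14 | $96.96 | $114.26
5 | $114.26 | $2.28 | $96.96 | $19.58
6 | $19.58 | $0.39 | $19.97 | $0.00

$19.97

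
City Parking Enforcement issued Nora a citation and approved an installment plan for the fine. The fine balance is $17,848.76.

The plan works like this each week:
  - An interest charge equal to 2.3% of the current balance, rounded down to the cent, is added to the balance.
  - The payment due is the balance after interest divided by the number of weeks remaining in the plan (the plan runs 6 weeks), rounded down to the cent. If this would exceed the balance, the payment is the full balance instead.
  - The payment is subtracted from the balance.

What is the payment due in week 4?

Week 1: $17,848.76 +$410.52 interest = $18,259.28; pay $3,043.21 → $15,216.07
Week 2: $15,216.07 +$349.96 interest = $15,566.03; pay $3,113.20 → $12,452.83
Week 3: $12,452.83 +$286.41 interest = $12,739.24; pay $3,184.81 → $9,554.43
Week 4: $9,554.43 +$219.75 interest = $9,774.18; pay $3,258.06 → $6,516.12

$3,258.06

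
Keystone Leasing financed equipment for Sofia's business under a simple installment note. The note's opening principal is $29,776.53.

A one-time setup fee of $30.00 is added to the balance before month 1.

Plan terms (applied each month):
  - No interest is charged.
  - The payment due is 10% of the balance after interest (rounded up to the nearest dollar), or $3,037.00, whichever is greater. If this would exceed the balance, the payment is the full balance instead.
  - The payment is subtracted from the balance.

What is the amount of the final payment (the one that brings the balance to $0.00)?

$2,473.53

Month 1: opening $29,806.53; payment $3,037.00; balance $26,769.53
Month 2: opening $26,769.53; payment $3,037.00; balance $23,732.53
Month 3: opening $23,732.53; payment $3,037.00; balance $20,695.53
Month 4: opening $20,695.53; payment $3,037.00; balance $17,658.53
Month 5: opening $17,658.53; payment $3,037.00; balance $14,621.53
Month 6: opening $14,621.53; payment $3,037.00; balance $11,584.53
Month 7: opening $11,584.53; payment $3,037.00; balance $8,547.53
Month 8: opening $8,547.53; payment $3,037.00; balance $5,510.53
Month 9: opening $5,510.53; payment $3,037.00; balance $2,473.53
Month 10: opening $2,473.53; payment $2,473.53; balance $0.00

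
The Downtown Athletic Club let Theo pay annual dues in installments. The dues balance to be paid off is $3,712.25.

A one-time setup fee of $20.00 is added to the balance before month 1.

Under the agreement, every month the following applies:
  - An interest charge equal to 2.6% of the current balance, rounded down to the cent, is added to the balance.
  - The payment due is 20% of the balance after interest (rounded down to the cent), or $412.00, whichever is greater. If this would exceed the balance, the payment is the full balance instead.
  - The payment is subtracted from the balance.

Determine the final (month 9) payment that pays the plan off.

$168.04

Month 1: $3,732.25 +$97.03 interest = $3,829.28; pay $765.85 → $3,063.43
Month 2: $3,063.43 +$79.64 interest = $3,143.07; pay $628.61 → $2,514.46
Month 3: $2,514.46 +$65.37 interest = $2,579.83; pay $515.96 → $2,063.87
Month 4: $2,063.87 +$53.66 interest = $2,117.53; pay $423.50 → $1,694.03
Month 5: $1,694.03 +$44.04 interest = $1,738.07; pay $412.00 → $1,326.07
Month 6: $1,326.07 +$34.47 interest = $1,360.54; pay $412.00 → $948.54
Month 7: $948.54 +$24.66 interest = $973.20; pay $412.00 → $561.20
Month 8: $561.20 +$14.59 interest = $575.79; pay $412.00 → $163.79
Month 9: $163.79 +$4.25 interest = $168.04; pay $168.04 → $0.00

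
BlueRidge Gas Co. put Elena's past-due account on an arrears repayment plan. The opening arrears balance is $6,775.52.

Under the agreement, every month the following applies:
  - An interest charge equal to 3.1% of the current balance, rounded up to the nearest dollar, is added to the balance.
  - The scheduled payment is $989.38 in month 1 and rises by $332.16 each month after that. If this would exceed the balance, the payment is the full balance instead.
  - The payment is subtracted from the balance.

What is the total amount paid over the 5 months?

Month 1: opening $6,775.52; interest $211.00 → $6,986.52; payment $989.38; balance $5,997.14
Month 2: opening $5,997.14; interest $186.00 → $6,183.14; payment $1,321.54; balance $4,861.60
Month 3: opening $4,861.60; interest $151.00 → $5,012.60; payment $1,653.70; balance $3,358.90
Month 4: opening $3,358.90; interest $105.00 → $3,463.90; payment $1,985.86; balance $1,478.04
Month 5: opening $1,478.04; interest $46.00 → $1,524.04; payment $1,524.04; balance $0.00
Total paid: $7,474.52

$7,474.52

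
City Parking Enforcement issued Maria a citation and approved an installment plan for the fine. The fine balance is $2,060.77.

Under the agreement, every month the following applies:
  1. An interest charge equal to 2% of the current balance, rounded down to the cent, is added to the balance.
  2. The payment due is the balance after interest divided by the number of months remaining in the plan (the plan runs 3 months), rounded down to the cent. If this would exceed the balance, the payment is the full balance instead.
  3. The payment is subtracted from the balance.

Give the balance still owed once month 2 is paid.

$714.67

Month 1: $2,060.77 +$41.21 interest = $2,101.98; pay $700.66 → $1,401.32
Month 2: $1,401.32 +$28.02 interest = $1,429.34; pay $714.67 → $714.67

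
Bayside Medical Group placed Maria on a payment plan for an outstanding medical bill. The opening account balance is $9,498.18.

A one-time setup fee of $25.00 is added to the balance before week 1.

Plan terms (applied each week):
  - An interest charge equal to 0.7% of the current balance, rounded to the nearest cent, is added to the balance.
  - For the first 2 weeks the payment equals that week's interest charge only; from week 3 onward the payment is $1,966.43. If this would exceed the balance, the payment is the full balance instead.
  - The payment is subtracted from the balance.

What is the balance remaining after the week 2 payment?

$9,523.18

Week 1: $9,523.18 +$66.66 interest = $9,589.84; pay $66.66 → $9,523.18
Week 2: $9,523.18 +$66.66 interest = $9,589.84; pay $66.66 → $9,523.18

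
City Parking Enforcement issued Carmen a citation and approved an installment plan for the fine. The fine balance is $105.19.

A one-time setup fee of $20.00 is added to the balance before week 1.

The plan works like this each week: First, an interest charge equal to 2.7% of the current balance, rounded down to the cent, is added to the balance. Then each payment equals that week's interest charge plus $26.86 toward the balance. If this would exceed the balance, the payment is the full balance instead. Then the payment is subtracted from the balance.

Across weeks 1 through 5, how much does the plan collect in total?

$134.81

Week 1: opening $125.19; interest $3.38 → $128.57; payment $30.24; balance $98.33
Week 2: opening $98.33; interest $2.65 → $100.98; payment $29.51; balance $71.47
Week 3: opening $71.47; interest $1.92 → $73.39; payment $28.78; balance $44.61
Week 4: opening $44.61; interest $1.20 → $45.81; payment $28.06; balance $17.75
Week 5: opening $17.75; interest $0.47 → $18.22; payment $18.22; balance $0.00
Total paid: $134.81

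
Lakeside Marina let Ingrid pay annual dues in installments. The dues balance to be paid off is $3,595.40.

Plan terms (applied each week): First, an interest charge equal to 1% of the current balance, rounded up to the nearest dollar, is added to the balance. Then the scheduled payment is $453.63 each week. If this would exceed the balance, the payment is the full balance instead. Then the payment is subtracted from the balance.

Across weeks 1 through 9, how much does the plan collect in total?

$3,769.40

Week 1: $3,595.40 +$36.00 interest = $3,631.40; pay $453.63 → $3,177.77
Week 2: $3,177.77 +$32.00 interest = $3,209.77; pay $453.63 → $2,756.14
Week 3: $2,756.14 +$28.00 interest = $2,784.14; pay $453.63 → $2,330.51
Week 4: $2,330.51 +$24.00 interest = $2,354.51; pay $453.63 → $1,900.88
Week 5: $1,900.88 +$20.00 interest = $1,920.88; pay $453.63 → $1,467.25
Week 6: $1,467.25 +$15.00 interest = $1,482.25; pay $453.63 → $1,028.62
Week 7: $1,028.62 +$11.00 interest = $1,039.62; pay $453.63 → $585.99
Week 8: $585.99 +$6.00 interest = $591.99; pay $453.63 → $138.36
Week 9: $138.36 +$2.00 interest = $140.36; pay $140.36 → $0.00
Total paid: $3,769.40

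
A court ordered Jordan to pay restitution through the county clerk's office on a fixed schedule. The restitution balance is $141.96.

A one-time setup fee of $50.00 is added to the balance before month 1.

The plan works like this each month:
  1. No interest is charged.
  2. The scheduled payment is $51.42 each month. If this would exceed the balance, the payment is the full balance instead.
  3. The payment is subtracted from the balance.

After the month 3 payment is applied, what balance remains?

Month 1: opening $191.96; payment $51.42; balance $140.54
Month 2: opening $140.54; payment $51.42; balance $89.12
Month 3: opening $89.12; payment $51.42; balance $37.70

$37.70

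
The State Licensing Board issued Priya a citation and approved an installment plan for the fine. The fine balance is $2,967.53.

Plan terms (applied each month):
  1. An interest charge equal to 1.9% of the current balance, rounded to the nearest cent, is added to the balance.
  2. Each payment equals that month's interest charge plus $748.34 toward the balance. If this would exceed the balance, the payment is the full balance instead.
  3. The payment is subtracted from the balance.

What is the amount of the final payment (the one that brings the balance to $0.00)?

$736.24

Month 1: $2,967.53 +$56.38 interest = $3,023.91; pay $804.72 → $2,219.19
Month 2: $2,219.19 +$42.16 interest = $2,261.35; pay $790.50 → $1,470.85
Month 3: $1,470.85 +$27.95 interest = $1,498.80; pay $776.29 → $722.51
Month 4: $722.51 +$13.73 interest = $736.24; pay $736.24 → $0.00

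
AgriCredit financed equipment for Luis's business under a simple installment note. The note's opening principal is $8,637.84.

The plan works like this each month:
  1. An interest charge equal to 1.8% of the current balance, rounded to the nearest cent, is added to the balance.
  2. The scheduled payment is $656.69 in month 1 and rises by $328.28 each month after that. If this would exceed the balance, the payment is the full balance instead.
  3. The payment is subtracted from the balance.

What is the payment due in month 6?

$2,298.09

Month 1: $8,637.84 +$155.48 interest = $8,793.32; pay $656.69 → $8,136.63
Month 2: $8,136.63 +$146.46 interest = $8,283.09; pay $984.97 → $7,298.12
Month 3: $7,298.12 +$131.37 interest = $7,429.49; pay $1,313.25 → $6,116.24
Month 4: $6,116.24 +$110.09 interest = $6,226.33; pay $1,641.53 → $4,584.80
Month 5: $4,584.80 +$82.53 interest = $4,667.33; pay $1,969.81 → $2,697.52
Month 6: $2,697.52 +$48.56 interest = $2,746.08; pay $2,298.09 → $447.99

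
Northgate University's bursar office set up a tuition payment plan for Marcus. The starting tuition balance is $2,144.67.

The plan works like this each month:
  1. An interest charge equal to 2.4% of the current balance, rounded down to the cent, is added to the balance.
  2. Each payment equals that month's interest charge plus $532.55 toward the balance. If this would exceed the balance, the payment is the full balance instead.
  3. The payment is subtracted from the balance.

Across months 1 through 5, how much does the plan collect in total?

$2,274.19

Month 1: opening $2,144.67; interest $51.47 → $2,196.14; payment $584.02; balance $1,612.12
Month 2: opening $1,612.12; interest $38.69 → $1,650.81; payment $571.24; balance $1,079.57
Month 3: opening $1,079.57; interest $25.90 → $1,105.47; payment $558.45; balance $547.02
Month 4: opening $547.02; interest $13.12 → $560.14; payment $545.67; balance $14.47
Month 5: opening $14.47; interest $0.34 → $14.81; payment $14.81; balance $0.00
Total paid: $2,274.19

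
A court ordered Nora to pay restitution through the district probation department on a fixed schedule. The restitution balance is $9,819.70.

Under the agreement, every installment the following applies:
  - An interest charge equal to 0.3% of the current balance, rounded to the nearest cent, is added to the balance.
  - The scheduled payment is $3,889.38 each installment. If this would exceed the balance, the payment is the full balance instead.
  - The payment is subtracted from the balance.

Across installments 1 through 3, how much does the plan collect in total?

Installment 1: opening $9,819.70; interest $29.46 → $9,849.16; payment $3,889.38; balance $5,959.78
Installment 2: opening $5,959.78; interest $17.88 → $5,977.66; payment $3,889.38; balance $2,088.28
Installment 3: opening $2,088.28; interest $6.26 → $2,094.54; payment $2,094.54; balance $0.00
Total paid: $9,873.30

$9,873.30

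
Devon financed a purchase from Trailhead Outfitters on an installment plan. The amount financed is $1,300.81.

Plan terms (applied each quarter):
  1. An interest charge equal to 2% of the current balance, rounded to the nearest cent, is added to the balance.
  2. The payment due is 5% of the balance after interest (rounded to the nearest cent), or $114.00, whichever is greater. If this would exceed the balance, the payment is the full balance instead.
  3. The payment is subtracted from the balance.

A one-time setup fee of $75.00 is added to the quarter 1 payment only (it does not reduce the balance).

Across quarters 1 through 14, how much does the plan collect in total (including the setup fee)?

$1,566.36

# | Opening | Interest | Payment | Fee | End bal
1 | $1,300.81 | $26.02 | $114.00 | $75.00 | $1,212.83
2 | $1,212.83 | $24.26 | $114.00 | — | $1,123.09
3 | $1,123.09 | $22.46 | $114.00 | — | $1,031.55
4 | $1,031.55 | $20.63 | $114.00 | — | $938.18
5 | $938.18 | $18.76 | $114.00 | — | $842.94
6 | $842.94 | $16.86 | $114.00 | — | $745.80
7 | $745.80 | $14.92 | $114.00 | — | $646.72
8 | $646.72 | $12.93 | $114.00 | — | $545.65
9 | $545.65 | $10.91 | $114.00 | — | $442.56
10 | $442.56 | $8.85 | $114.00 | — | $337.41
11 | $337.41 | $6.75 | $114.00 | — | $230.16
12 | $230.16 | $4.60 | $114.00 | — | $120.76
13 | $120.76 | $2.42 | $114.00 | — | $9.18
14 | $9.18 | $0.18 | $9.36 | — | $0.00
Total paid: $1,566.36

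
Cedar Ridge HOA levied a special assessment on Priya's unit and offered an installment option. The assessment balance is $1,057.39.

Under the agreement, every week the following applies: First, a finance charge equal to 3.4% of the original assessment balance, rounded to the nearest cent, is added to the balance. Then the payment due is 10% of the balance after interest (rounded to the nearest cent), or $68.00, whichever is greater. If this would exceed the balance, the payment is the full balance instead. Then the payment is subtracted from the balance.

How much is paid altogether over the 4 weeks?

$396.17

Week 1: $1,057.39 +$35.95 interest = $1,093.34; pay $109.33 → $984.01
Week 2: $984.01 +$35.95 interest = $1,019.96; pay $102.00 → $917.96
Week 3: $917.96 +$35.95 interest = $953.91; pay $95.39 → $858.52
Week 4: $858.52 +$35.95 interest = $894.47; pay $89.45 → $805.02
Total paid: $396.17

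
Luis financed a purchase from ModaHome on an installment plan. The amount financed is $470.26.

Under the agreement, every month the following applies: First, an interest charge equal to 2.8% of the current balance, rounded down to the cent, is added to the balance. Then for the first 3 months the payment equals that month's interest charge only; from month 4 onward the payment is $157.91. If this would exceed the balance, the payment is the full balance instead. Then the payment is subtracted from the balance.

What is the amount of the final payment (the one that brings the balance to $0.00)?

$24.40

Month 1: $470.26 +$13.16 interest = $483.42; pay $13.16 → $470.26
Month 2: $470.26 +$13.16 interest = $483.42; pay $13.16 → $470.26
Month 3: $470.26 +$13.16 interest = $483.42; pay $13.16 → $470.26
Month 4: $470.26 +$13.16 interest = $483.42; pay $157.91 → $325.51
Month 5: $325.51 +$9.11 interest = $334.62; pay $157.91 → $176.71
Month 6: $176.71 +$4.94 interest = $181.65; pay $157.91 → $23.74
Month 7: $23.74 +$0.66 interest = $24.40; pay $24.40 → $0.00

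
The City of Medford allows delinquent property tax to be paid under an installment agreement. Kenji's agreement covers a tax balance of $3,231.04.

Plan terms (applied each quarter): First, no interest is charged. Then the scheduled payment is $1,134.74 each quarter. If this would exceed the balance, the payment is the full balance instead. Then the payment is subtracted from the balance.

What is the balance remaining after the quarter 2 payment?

$961.56

Quarter 1: opening $3,231.04; payment $1,134.74; balance $2,096.30
Quarter 2: opening $2,096.30; payment $1,134.74; balance $961.56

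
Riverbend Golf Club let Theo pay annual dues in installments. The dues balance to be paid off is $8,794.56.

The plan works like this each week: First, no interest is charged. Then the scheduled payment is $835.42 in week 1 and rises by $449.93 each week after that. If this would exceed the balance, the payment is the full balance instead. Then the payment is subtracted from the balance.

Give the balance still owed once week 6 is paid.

$0.00

# | Opening | Payment | End bal
1 | $8,794.56 | $835.42 | $7,959.14
2 | $7,959.14 | $1,285.35 | $6,673.79
3 | $6,673.79 | $1,735.28 | $4,938.51
4 | $4,938.51 | $2,185.21 | $2,753.30
5 | $2,753.30 | $2,635.14 | $118.16
6 | $118.16 | $118.16 | $0.00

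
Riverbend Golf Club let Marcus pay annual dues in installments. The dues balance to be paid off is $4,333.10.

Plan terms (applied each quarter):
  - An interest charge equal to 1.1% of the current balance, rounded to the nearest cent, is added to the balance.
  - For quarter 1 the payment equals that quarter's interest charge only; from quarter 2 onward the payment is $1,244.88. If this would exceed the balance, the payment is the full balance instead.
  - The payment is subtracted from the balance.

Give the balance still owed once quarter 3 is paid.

# | Opening | Interest | Payment | End bal
1 | $4,333.10 | $47.66 | $47.66 | $4,333.10
2 | $4,333.10 | $47.66 | $1,244.88 | $3,135.88
3 | $3,135.88 | $34.49 | $1,244.88 | $1,925.49

$1,925.49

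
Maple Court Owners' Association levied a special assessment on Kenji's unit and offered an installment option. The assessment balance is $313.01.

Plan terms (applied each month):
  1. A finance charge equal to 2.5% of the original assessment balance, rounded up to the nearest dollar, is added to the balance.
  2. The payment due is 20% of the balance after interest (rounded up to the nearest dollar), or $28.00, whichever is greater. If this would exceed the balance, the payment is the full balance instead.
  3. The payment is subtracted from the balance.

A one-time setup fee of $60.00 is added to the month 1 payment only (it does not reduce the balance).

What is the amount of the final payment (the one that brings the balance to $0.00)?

# | Opening | Interest | Payment | Fee | End bal
1 | $313.01 | $8.00 | $65.00 | $60.00 | $256.01
2 | $256.01 | $8.00 | $53.00 | — | $211.01
3 | $211.01 | $8.00 | $44.00 | — | $175.01
4 | $175.01 | $8.00 | $37.00 | — | $146.01
5 | $146.01 | $8.00 | $31.00 | — | $123.01
6 | $123.01 | $8.00 | $28.00 | — | $103.01
7 | $103.01 | $8.00 | $28.00 | — | $83.01
8 | $83.01 | $8.00 | $28.00 | — | $63.01
9 | $63.01 | $8.00 | $28.00 | — | $43.01
10 | $43.01 | $8.00 | $28.00 | — | $23.01
11 | $23.01 | $8.00 | $28.00 | — | $3.01
12 | $3.01 | $8.00 | $11.01 | — | $0.00

$11.01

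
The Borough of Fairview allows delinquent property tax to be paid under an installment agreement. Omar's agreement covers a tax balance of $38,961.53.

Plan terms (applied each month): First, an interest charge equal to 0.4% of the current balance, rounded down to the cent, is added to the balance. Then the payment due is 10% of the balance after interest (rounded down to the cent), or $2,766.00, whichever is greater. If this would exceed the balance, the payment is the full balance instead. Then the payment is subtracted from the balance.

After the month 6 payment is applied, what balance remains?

Month 1: opening $38,961.53; interest $155.84 → $39,117.37; payment $3,911.73; balance $35,205.64
Month 2: opening $35,205.64; interest $140.82 → $35,346.46; payment $3,534.64; balance $31,811.82
Month 3: opening $31,811.82; interest $127.24 → $31,939.06; payment $3,193.90; balance $28,745.16
Month 4: opening $28,745.16; interest $114.98 → $28,860.14; payment $2,886.01; balance $25,974.13
Month 5: opening $25,974.13; interest $103.89 → $26,078.02; payment $2,766.00; balance $23,312.02
Month 6: opening $23,312.02; interest $93.24 → $23,405.26; payment $2,766.00; balance $20,639.26

$20,639.26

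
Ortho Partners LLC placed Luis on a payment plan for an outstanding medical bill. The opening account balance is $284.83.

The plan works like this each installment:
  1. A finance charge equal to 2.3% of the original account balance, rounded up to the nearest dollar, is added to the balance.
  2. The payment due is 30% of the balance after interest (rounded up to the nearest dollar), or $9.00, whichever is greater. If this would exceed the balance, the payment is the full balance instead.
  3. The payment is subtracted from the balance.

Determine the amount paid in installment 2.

# | Opening | Interest | Payment | End bal
1 | $284.83 | $7.00 | $88.00 | $203.83
2 | $203.83 | $7.00 | $64.00 | $146.83

$64.00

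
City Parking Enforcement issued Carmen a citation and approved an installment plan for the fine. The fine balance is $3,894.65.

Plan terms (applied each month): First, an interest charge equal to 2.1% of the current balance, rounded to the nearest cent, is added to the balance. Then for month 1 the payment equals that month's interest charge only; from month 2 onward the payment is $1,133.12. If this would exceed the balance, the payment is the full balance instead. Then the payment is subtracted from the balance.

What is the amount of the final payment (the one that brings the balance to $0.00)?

# | Opening | Interest | Payment | End bal
1 | $3,894.65 | $81.79 | $81.79 | $3,894.65
2 | $3,894.65 | $81.79 | $1,133.12 | $2,843.32
3 | $2,843.32 | $59.71 | $1,133.12 | $1,769.91
4 | $1,769.91 | $37.17 | $1,133.12 | $673.96
5 | $673.96 | $14.15 | $688.11 | $0.00

$688.11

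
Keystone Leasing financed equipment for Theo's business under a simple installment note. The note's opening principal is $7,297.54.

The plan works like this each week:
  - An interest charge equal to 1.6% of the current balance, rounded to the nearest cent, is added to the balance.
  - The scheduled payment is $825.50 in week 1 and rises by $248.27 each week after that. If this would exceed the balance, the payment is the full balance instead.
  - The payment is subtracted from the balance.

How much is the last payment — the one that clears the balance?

$1,133.72

Week 1: opening $7,297.54; interest $116.76 → $7,414.30; payment $825.50; balance $6,588.80
Week 2: opening $6,588.80; interest $105.42 → $6,694.22; payment $1,073.77; balance $5,620.45
Week 3: opening $5,620.45; interest $89.93 → $5,710.38; payment $1,322.04; balance $4,388.34
Week 4: opening $4,388.34; interest $70.21 → $4,458.55; payment $1,570.31; balance $2,888.24
Week 5: opening $2,888.24; interest $46.21 → $2,934.45; payment $1,818.58; balance $1,115.87
Week 6: opening $1,115.87; interest $17.85 → $1,133.72; payment $1,133.72; balance $0.00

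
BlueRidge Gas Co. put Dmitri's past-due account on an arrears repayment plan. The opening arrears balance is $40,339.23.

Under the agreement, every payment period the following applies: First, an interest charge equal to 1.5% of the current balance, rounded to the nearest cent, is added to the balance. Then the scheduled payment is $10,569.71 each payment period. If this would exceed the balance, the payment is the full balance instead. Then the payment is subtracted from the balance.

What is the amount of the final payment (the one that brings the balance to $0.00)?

$10,144.64

Payment period 1: $40,339.23 +$605.09 interest = $40,944.32; pay $10,569.71 → $30,374.61
Payment period 2: $30,374.61 +$455.62 interest = $30,830.23; pay $10,569.71 → $20,260.52
Payment period 3: $20,260.52 +$303.91 interest = $20,564.43; pay $10,569.71 → $9,994.72
Payment period 4: $9,994.72 +$149.92 interest = $10,144.64; pay $10,144.64 → $0.00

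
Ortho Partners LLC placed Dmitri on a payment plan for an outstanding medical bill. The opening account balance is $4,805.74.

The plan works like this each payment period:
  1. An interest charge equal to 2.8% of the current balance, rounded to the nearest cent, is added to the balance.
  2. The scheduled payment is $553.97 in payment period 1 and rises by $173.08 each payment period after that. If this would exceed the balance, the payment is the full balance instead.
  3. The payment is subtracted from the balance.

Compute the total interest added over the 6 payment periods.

Payment period 1: opening $4,805.74; interest $134.56 → $4,940.30; payment $553.97; balance $4,386.33
Payment period 2: opening $4,386.33; interest $122.82 → $4,509.15; payment $727.05; balance $3,782.10
Payment period 3: opening $3,782.10; interest $105.90 → $3,888.00; payment $900.13; balance $2,987.87
Payment period 4: opening $2,987.87; interest $83.66 → $3,071.53; payment $1,073.21; balance $1,998.32
Payment period 5: opening $1,998.32; interest $55.95 → $2,054.27; payment $1,246.29; balance $807.98
Payment period 6: opening $807.98; interest $22.62 → $830.60; payment $830.60; balance $0.00
Total interest: $134.56 + $122.82 + $105.90 + $83.66 + $55.95 + $22.62 = $525.51

$525.51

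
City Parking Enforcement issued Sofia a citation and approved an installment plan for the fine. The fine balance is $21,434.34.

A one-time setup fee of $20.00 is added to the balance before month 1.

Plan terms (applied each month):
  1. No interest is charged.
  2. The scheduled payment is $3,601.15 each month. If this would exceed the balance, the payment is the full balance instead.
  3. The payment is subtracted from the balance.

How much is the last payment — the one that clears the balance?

# | Opening | Payment | End bal
1 | $21,454.34 | $3,601.15 | $17,853.19
2 | $17,853.19 | $3,601.15 | $14,252.04
3 | $14,252.04 | $3,601.15 | $10,650.89
4 | $10,650.89 | $3,601.15 | $7,049.74
5 | $7,049.74 | $3,601.15 | $3,448.59
6 | $3,448.59 | $3,448.59 | $0.00

$3,448.59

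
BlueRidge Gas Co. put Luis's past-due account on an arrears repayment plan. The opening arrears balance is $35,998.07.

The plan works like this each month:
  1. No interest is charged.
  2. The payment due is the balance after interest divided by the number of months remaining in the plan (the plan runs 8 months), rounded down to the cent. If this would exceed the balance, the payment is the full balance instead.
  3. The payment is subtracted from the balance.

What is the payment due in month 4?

Month 1: $35,998.07 − $4,499.75 → $31,498.32
Month 2: $31,498.32 − $4,499.76 → $26,998.56
Month 3: $26,998.56 − $4,499.76 → $22,498.80
Month 4: $22,498.80 − $4,499.76 → $17,999.04

$4,499.76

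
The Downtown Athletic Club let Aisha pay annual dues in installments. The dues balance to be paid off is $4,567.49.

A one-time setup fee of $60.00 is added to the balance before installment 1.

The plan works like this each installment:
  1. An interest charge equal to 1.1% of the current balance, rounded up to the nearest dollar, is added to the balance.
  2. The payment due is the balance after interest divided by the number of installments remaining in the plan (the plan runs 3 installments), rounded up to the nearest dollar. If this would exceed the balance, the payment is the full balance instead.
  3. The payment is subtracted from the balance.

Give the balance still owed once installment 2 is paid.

Installment 1: $4,627.49 +$51.00 interest = $4,678.49; pay $1,560.00 → $3,118.49
Installment 2: $3,118.49 +$35.00 interest = $3,153.49; pay $1,577.00 → $1,576.49

$1,576.49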